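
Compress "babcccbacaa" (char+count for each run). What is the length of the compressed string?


Input: babcccbacaa
Runs:
  'b' x 1 => "b1"
  'a' x 1 => "a1"
  'b' x 1 => "b1"
  'c' x 3 => "c3"
  'b' x 1 => "b1"
  'a' x 1 => "a1"
  'c' x 1 => "c1"
  'a' x 2 => "a2"
Compressed: "b1a1b1c3b1a1c1a2"
Compressed length: 16

16


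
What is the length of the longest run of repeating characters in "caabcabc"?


Input: "caabcabc"
Scanning for longest run:
  Position 1 ('a'): new char, reset run to 1
  Position 2 ('a'): continues run of 'a', length=2
  Position 3 ('b'): new char, reset run to 1
  Position 4 ('c'): new char, reset run to 1
  Position 5 ('a'): new char, reset run to 1
  Position 6 ('b'): new char, reset run to 1
  Position 7 ('c'): new char, reset run to 1
Longest run: 'a' with length 2

2


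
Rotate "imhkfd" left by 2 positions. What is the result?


Input: "imhkfd", rotate left by 2
First 2 characters: "im"
Remaining characters: "hkfd"
Concatenate remaining + first: "hkfd" + "im" = "hkfdim"

hkfdim


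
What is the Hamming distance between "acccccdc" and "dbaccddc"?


Comparing "acccccdc" and "dbaccddc" position by position:
  Position 0: 'a' vs 'd' => differ
  Position 1: 'c' vs 'b' => differ
  Position 2: 'c' vs 'a' => differ
  Position 3: 'c' vs 'c' => same
  Position 4: 'c' vs 'c' => same
  Position 5: 'c' vs 'd' => differ
  Position 6: 'd' vs 'd' => same
  Position 7: 'c' vs 'c' => same
Total differences (Hamming distance): 4

4


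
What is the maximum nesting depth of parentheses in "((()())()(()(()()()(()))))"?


Input: "((()())()(()(()()()(()))))"
Tracking depth:
  Position 0 '(': depth becomes 1
  Position 1 '(': depth becomes 2
  Position 2 '(': depth becomes 3
  Position 3 ')': depth becomes 2
  Position 4 '(': depth becomes 3
  Position 5 ')': depth becomes 2
  Position 6 ')': depth becomes 1
  Position 7 '(': depth becomes 2
  Position 8 ')': depth becomes 1
  Position 9 '(': depth becomes 2
  Position 10 '(': depth becomes 3
  Position 11 ')': depth becomes 2
  Position 12 '(': depth becomes 3
  Position 13 '(': depth becomes 4
  Position 14 ')': depth becomes 3
  Position 15 '(': depth becomes 4
  Position 16 ')': depth becomes 3
  Position 17 '(': depth becomes 4
  Position 18 ')': depth becomes 3
  Position 19 '(': depth becomes 4
  Position 20 '(': depth becomes 5
  Position 21 ')': depth becomes 4
  Position 22 ')': depth becomes 3
  Position 23 ')': depth becomes 2
  Position 24 ')': depth becomes 1
  Position 25 ')': depth becomes 0
Maximum depth reached: 5

5


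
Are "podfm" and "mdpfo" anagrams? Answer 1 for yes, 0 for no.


Strings: "podfm", "mdpfo"
Sorted first:  dfmop
Sorted second: dfmop
Sorted forms match => anagrams

1


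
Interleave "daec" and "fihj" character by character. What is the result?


Interleaving "daec" and "fihj":
  Position 0: 'd' from first, 'f' from second => "df"
  Position 1: 'a' from first, 'i' from second => "ai"
  Position 2: 'e' from first, 'h' from second => "eh"
  Position 3: 'c' from first, 'j' from second => "cj"
Result: dfaiehcj

dfaiehcj


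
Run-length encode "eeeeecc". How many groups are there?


Input: eeeeecc
Scanning for consecutive runs:
  Group 1: 'e' x 5 (positions 0-4)
  Group 2: 'c' x 2 (positions 5-6)
Total groups: 2

2


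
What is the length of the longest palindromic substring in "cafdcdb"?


Input: "cafdcdb"
Checking substrings for palindromes:
  [3:6] "dcd" (len 3) => palindrome
Longest palindromic substring: "dcd" with length 3

3


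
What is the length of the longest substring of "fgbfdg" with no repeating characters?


Input: "fgbfdg"
Sliding window (track last position of each char):
  Position 0 ('f'): window [0,0] length 1 -- new best
  Position 1 ('g'): window [0,1] length 2 -- new best
  Position 2 ('b'): window [0,2] length 3 -- new best
  Position 3 ('f'): repeat (last at 0), move window start to 1
  Position 3 ('f'): window [1,3] length 3
  Position 4 ('d'): window [1,4] length 4 -- new best
  Position 5 ('g'): repeat (last at 1), move window start to 2
  Position 5 ('g'): window [2,5] length 4
Longest substring with no repeats: "gbfd" with length 4

4


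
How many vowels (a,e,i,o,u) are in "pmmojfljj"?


Input: pmmojfljj
Checking each character:
  'p' at position 0: consonant
  'm' at position 1: consonant
  'm' at position 2: consonant
  'o' at position 3: vowel (running total: 1)
  'j' at position 4: consonant
  'f' at position 5: consonant
  'l' at position 6: consonant
  'j' at position 7: consonant
  'j' at position 8: consonant
Total vowels: 1

1


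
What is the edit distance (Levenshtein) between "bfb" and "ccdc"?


Computing edit distance: "bfb" -> "ccdc"
DP table:
           c    c    d    c
      0    1    2    3    4
  b   1    1    2    3    4
  f   2    2    2    3    4
  b   3    3    3    3    4
Edit distance = dp[3][4] = 4

4


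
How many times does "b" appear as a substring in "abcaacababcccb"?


Searching for "b" in "abcaacababcccb"
Scanning each position:
  Position 0: "a" => no
  Position 1: "b" => MATCH
  Position 2: "c" => no
  Position 3: "a" => no
  Position 4: "a" => no
  Position 5: "c" => no
  Position 6: "a" => no
  Position 7: "b" => MATCH
  Position 8: "a" => no
  Position 9: "b" => MATCH
  Position 10: "c" => no
  Position 11: "c" => no
  Position 12: "c" => no
  Position 13: "b" => MATCH
Total occurrences: 4

4


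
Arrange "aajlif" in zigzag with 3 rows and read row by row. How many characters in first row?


Zigzag "aajlif" into 3 rows:
Placing characters:
  'a' => row 0
  'a' => row 1
  'j' => row 2
  'l' => row 1
  'i' => row 0
  'f' => row 1
Rows:
  Row 0: "ai"
  Row 1: "alf"
  Row 2: "j"
First row length: 2

2


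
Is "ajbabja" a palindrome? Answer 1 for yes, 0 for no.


Input: ajbabja
Reversed: ajbabja
  Compare pos 0 ('a') with pos 6 ('a'): match
  Compare pos 1 ('j') with pos 5 ('j'): match
  Compare pos 2 ('b') with pos 4 ('b'): match
Result: palindrome

1


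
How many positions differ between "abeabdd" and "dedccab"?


Comparing "abeabdd" and "dedccab" position by position:
  Position 0: 'a' vs 'd' => DIFFER
  Position 1: 'b' vs 'e' => DIFFER
  Position 2: 'e' vs 'd' => DIFFER
  Position 3: 'a' vs 'c' => DIFFER
  Position 4: 'b' vs 'c' => DIFFER
  Position 5: 'd' vs 'a' => DIFFER
  Position 6: 'd' vs 'b' => DIFFER
Positions that differ: 7

7


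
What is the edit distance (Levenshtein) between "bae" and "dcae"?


Computing edit distance: "bae" -> "dcae"
DP table:
           d    c    a    e
      0    1    2    3    4
  b   1    1    2    3    4
  a   2    2    2    2    3
  e   3    3    3    3    2
Edit distance = dp[3][4] = 2

2


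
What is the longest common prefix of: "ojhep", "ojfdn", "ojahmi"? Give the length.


Words: ojhep, ojfdn, ojahmi
  Position 0: all 'o' => match
  Position 1: all 'j' => match
  Position 2: ('h', 'f', 'a') => mismatch, stop
LCP = "oj" (length 2)

2


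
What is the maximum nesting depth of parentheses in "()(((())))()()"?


Input: "()(((())))()()"
Tracking depth:
  Position 0 '(': depth becomes 1
  Position 1 ')': depth becomes 0
  Position 2 '(': depth becomes 1
  Position 3 '(': depth becomes 2
  Position 4 '(': depth becomes 3
  Position 5 '(': depth becomes 4
  Position 6 ')': depth becomes 3
  Position 7 ')': depth becomes 2
  Position 8 ')': depth becomes 1
  Position 9 ')': depth becomes 0
  Position 10 '(': depth becomes 1
  Position 11 ')': depth becomes 0
  Position 12 '(': depth becomes 1
  Position 13 ')': depth becomes 0
Maximum depth reached: 4

4


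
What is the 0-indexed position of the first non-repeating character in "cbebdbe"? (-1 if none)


Input: cbebdbe
Character frequencies:
  'b': 3
  'c': 1
  'd': 1
  'e': 2
Scanning left to right for freq == 1:
  Position 0 ('c'): unique! => answer = 0

0


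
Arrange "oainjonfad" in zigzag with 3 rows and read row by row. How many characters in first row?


Zigzag "oainjonfad" into 3 rows:
Placing characters:
  'o' => row 0
  'a' => row 1
  'i' => row 2
  'n' => row 1
  'j' => row 0
  'o' => row 1
  'n' => row 2
  'f' => row 1
  'a' => row 0
  'd' => row 1
Rows:
  Row 0: "oja"
  Row 1: "anofd"
  Row 2: "in"
First row length: 3

3


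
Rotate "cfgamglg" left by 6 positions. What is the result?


Input: "cfgamglg", rotate left by 6
First 6 characters: "cfgamg"
Remaining characters: "lg"
Concatenate remaining + first: "lg" + "cfgamg" = "lgcfgamg"

lgcfgamg


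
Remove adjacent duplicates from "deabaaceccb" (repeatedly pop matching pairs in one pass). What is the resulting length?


Input: deabaaceccb
Stack-based adjacent duplicate removal:
  Read 'd': push. Stack: d
  Read 'e': push. Stack: de
  Read 'a': push. Stack: dea
  Read 'b': push. Stack: deab
  Read 'a': push. Stack: deaba
  Read 'a': matches stack top 'a' => pop. Stack: deab
  Read 'c': push. Stack: deabc
  Read 'e': push. Stack: deabce
  Read 'c': push. Stack: deabcec
  Read 'c': matches stack top 'c' => pop. Stack: deabce
  Read 'b': push. Stack: deabceb
Final stack: "deabceb" (length 7)

7


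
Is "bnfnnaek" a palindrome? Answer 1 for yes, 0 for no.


Input: bnfnnaek
Reversed: keannfnb
  Compare pos 0 ('b') with pos 7 ('k'): MISMATCH
  Compare pos 1 ('n') with pos 6 ('e'): MISMATCH
  Compare pos 2 ('f') with pos 5 ('a'): MISMATCH
  Compare pos 3 ('n') with pos 4 ('n'): match
Result: not a palindrome

0


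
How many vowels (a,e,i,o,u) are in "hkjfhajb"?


Input: hkjfhajb
Checking each character:
  'h' at position 0: consonant
  'k' at position 1: consonant
  'j' at position 2: consonant
  'f' at position 3: consonant
  'h' at position 4: consonant
  'a' at position 5: vowel (running total: 1)
  'j' at position 6: consonant
  'b' at position 7: consonant
Total vowels: 1

1


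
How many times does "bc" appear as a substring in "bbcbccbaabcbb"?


Searching for "bc" in "bbcbccbaabcbb"
Scanning each position:
  Position 0: "bb" => no
  Position 1: "bc" => MATCH
  Position 2: "cb" => no
  Position 3: "bc" => MATCH
  Position 4: "cc" => no
  Position 5: "cb" => no
  Position 6: "ba" => no
  Position 7: "aa" => no
  Position 8: "ab" => no
  Position 9: "bc" => MATCH
  Position 10: "cb" => no
  Position 11: "bb" => no
Total occurrences: 3

3


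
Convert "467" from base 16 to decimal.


Input: "467" in base 16
Positional expansion:
  Digit '4' (value 4) x 16^2 = 1024
  Digit '6' (value 6) x 16^1 = 96
  Digit '7' (value 7) x 16^0 = 7
Sum = 1127

1127


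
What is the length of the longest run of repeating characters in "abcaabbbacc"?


Input: "abcaabbbacc"
Scanning for longest run:
  Position 1 ('b'): new char, reset run to 1
  Position 2 ('c'): new char, reset run to 1
  Position 3 ('a'): new char, reset run to 1
  Position 4 ('a'): continues run of 'a', length=2
  Position 5 ('b'): new char, reset run to 1
  Position 6 ('b'): continues run of 'b', length=2
  Position 7 ('b'): continues run of 'b', length=3
  Position 8 ('a'): new char, reset run to 1
  Position 9 ('c'): new char, reset run to 1
  Position 10 ('c'): continues run of 'c', length=2
Longest run: 'b' with length 3

3


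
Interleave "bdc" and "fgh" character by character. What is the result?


Interleaving "bdc" and "fgh":
  Position 0: 'b' from first, 'f' from second => "bf"
  Position 1: 'd' from first, 'g' from second => "dg"
  Position 2: 'c' from first, 'h' from second => "ch"
Result: bfdgch

bfdgch


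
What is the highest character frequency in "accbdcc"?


Input: accbdcc
Character counts:
  'a': 1
  'b': 1
  'c': 4
  'd': 1
Maximum frequency: 4

4


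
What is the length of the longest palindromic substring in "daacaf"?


Input: "daacaf"
Checking substrings for palindromes:
  [2:5] "aca" (len 3) => palindrome
  [1:3] "aa" (len 2) => palindrome
Longest palindromic substring: "aca" with length 3

3


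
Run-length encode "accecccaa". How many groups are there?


Input: accecccaa
Scanning for consecutive runs:
  Group 1: 'a' x 1 (positions 0-0)
  Group 2: 'c' x 2 (positions 1-2)
  Group 3: 'e' x 1 (positions 3-3)
  Group 4: 'c' x 3 (positions 4-6)
  Group 5: 'a' x 2 (positions 7-8)
Total groups: 5

5


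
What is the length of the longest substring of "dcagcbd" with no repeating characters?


Input: "dcagcbd"
Sliding window (track last position of each char):
  Position 0 ('d'): window [0,0] length 1 -- new best
  Position 1 ('c'): window [0,1] length 2 -- new best
  Position 2 ('a'): window [0,2] length 3 -- new best
  Position 3 ('g'): window [0,3] length 4 -- new best
  Position 4 ('c'): repeat (last at 1), move window start to 2
  Position 4 ('c'): window [2,4] length 3
  Position 5 ('b'): window [2,5] length 4
  Position 6 ('d'): window [2,6] length 5 -- new best
Longest substring with no repeats: "agcbd" with length 5

5


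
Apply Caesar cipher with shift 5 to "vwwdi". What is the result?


Caesar cipher: shift "vwwdi" by 5
  'v' (pos 21) + 5 = pos 0 = 'a'
  'w' (pos 22) + 5 = pos 1 = 'b'
  'w' (pos 22) + 5 = pos 1 = 'b'
  'd' (pos 3) + 5 = pos 8 = 'i'
  'i' (pos 8) + 5 = pos 13 = 'n'
Result: abbin

abbin


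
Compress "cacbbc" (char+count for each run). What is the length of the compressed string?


Input: cacbbc
Runs:
  'c' x 1 => "c1"
  'a' x 1 => "a1"
  'c' x 1 => "c1"
  'b' x 2 => "b2"
  'c' x 1 => "c1"
Compressed: "c1a1c1b2c1"
Compressed length: 10

10


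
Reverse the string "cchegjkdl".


Input: cchegjkdl
Reading characters right to left:
  Position 8: 'l'
  Position 7: 'd'
  Position 6: 'k'
  Position 5: 'j'
  Position 4: 'g'
  Position 3: 'e'
  Position 2: 'h'
  Position 1: 'c'
  Position 0: 'c'
Reversed: ldkjgehcc

ldkjgehcc


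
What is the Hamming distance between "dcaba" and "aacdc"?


Comparing "dcaba" and "aacdc" position by position:
  Position 0: 'd' vs 'a' => differ
  Position 1: 'c' vs 'a' => differ
  Position 2: 'a' vs 'c' => differ
  Position 3: 'b' vs 'd' => differ
  Position 4: 'a' vs 'c' => differ
Total differences (Hamming distance): 5

5


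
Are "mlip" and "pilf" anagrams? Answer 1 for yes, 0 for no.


Strings: "mlip", "pilf"
Sorted first:  ilmp
Sorted second: filp
Differ at position 0: 'i' vs 'f' => not anagrams

0


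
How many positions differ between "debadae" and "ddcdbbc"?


Comparing "debadae" and "ddcdbbc" position by position:
  Position 0: 'd' vs 'd' => same
  Position 1: 'e' vs 'd' => DIFFER
  Position 2: 'b' vs 'c' => DIFFER
  Position 3: 'a' vs 'd' => DIFFER
  Position 4: 'd' vs 'b' => DIFFER
  Position 5: 'a' vs 'b' => DIFFER
  Position 6: 'e' vs 'c' => DIFFER
Positions that differ: 6

6


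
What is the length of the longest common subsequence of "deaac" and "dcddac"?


LCS of "deaac" and "dcddac"
DP table:
           d    c    d    d    a    c
      0    0    0    0    0    0    0
  d   0    1    1    1    1    1    1
  e   0    1    1    1    1    1    1
  a   0    1    1    1    1    2    2
  a   0    1    1    1    1    2    2
  c   0    1    2    2    2    2    3
LCS length = dp[5][6] = 3

3


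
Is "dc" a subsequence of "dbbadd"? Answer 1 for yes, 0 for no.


Check if "dc" is a subsequence of "dbbadd"
Greedy scan:
  Position 0 ('d'): matches sub[0] = 'd'
  Position 1 ('b'): no match needed
  Position 2 ('b'): no match needed
  Position 3 ('a'): no match needed
  Position 4 ('d'): no match needed
  Position 5 ('d'): no match needed
Only matched 1/2 characters => not a subsequence

0


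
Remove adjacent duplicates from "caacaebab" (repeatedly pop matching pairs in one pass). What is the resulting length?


Input: caacaebab
Stack-based adjacent duplicate removal:
  Read 'c': push. Stack: c
  Read 'a': push. Stack: ca
  Read 'a': matches stack top 'a' => pop. Stack: c
  Read 'c': matches stack top 'c' => pop. Stack: (empty)
  Read 'a': push. Stack: a
  Read 'e': push. Stack: ae
  Read 'b': push. Stack: aeb
  Read 'a': push. Stack: aeba
  Read 'b': push. Stack: aebab
Final stack: "aebab" (length 5)

5


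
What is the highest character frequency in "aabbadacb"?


Input: aabbadacb
Character counts:
  'a': 4
  'b': 3
  'c': 1
  'd': 1
Maximum frequency: 4

4


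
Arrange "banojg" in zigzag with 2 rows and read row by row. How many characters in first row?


Zigzag "banojg" into 2 rows:
Placing characters:
  'b' => row 0
  'a' => row 1
  'n' => row 0
  'o' => row 1
  'j' => row 0
  'g' => row 1
Rows:
  Row 0: "bnj"
  Row 1: "aog"
First row length: 3

3


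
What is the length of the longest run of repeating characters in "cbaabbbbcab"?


Input: "cbaabbbbcab"
Scanning for longest run:
  Position 1 ('b'): new char, reset run to 1
  Position 2 ('a'): new char, reset run to 1
  Position 3 ('a'): continues run of 'a', length=2
  Position 4 ('b'): new char, reset run to 1
  Position 5 ('b'): continues run of 'b', length=2
  Position 6 ('b'): continues run of 'b', length=3
  Position 7 ('b'): continues run of 'b', length=4
  Position 8 ('c'): new char, reset run to 1
  Position 9 ('a'): new char, reset run to 1
  Position 10 ('b'): new char, reset run to 1
Longest run: 'b' with length 4

4


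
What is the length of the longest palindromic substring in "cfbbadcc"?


Input: "cfbbadcc"
Checking substrings for palindromes:
  [2:4] "bb" (len 2) => palindrome
  [6:8] "cc" (len 2) => palindrome
Longest palindromic substring: "bb" with length 2

2


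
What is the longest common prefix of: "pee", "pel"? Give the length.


Words: pee, pel
  Position 0: all 'p' => match
  Position 1: all 'e' => match
  Position 2: ('e', 'l') => mismatch, stop
LCP = "pe" (length 2)

2


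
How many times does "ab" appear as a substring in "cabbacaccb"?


Searching for "ab" in "cabbacaccb"
Scanning each position:
  Position 0: "ca" => no
  Position 1: "ab" => MATCH
  Position 2: "bb" => no
  Position 3: "ba" => no
  Position 4: "ac" => no
  Position 5: "ca" => no
  Position 6: "ac" => no
  Position 7: "cc" => no
  Position 8: "cb" => no
Total occurrences: 1

1


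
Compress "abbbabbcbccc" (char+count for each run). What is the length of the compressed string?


Input: abbbabbcbccc
Runs:
  'a' x 1 => "a1"
  'b' x 3 => "b3"
  'a' x 1 => "a1"
  'b' x 2 => "b2"
  'c' x 1 => "c1"
  'b' x 1 => "b1"
  'c' x 3 => "c3"
Compressed: "a1b3a1b2c1b1c3"
Compressed length: 14

14


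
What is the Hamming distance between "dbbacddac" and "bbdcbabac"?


Comparing "dbbacddac" and "bbdcbabac" position by position:
  Position 0: 'd' vs 'b' => differ
  Position 1: 'b' vs 'b' => same
  Position 2: 'b' vs 'd' => differ
  Position 3: 'a' vs 'c' => differ
  Position 4: 'c' vs 'b' => differ
  Position 5: 'd' vs 'a' => differ
  Position 6: 'd' vs 'b' => differ
  Position 7: 'a' vs 'a' => same
  Position 8: 'c' vs 'c' => same
Total differences (Hamming distance): 6

6


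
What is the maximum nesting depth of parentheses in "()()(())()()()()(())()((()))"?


Input: "()()(())()()()()(())()((()))"
Tracking depth:
  Position 0 '(': depth becomes 1
  Position 1 ')': depth becomes 0
  Position 2 '(': depth becomes 1
  Position 3 ')': depth becomes 0
  Position 4 '(': depth becomes 1
  Position 5 '(': depth becomes 2
  Position 6 ')': depth becomes 1
  Position 7 ')': depth becomes 0
  Position 8 '(': depth becomes 1
  Position 9 ')': depth becomes 0
  Position 10 '(': depth becomes 1
  Position 11 ')': depth becomes 0
  Position 12 '(': depth becomes 1
  Position 13 ')': depth becomes 0
  Position 14 '(': depth becomes 1
  Position 15 ')': depth becomes 0
  Position 16 '(': depth becomes 1
  Position 17 '(': depth becomes 2
  Position 18 ')': depth becomes 1
  Position 19 ')': depth becomes 0
  Position 20 '(': depth becomes 1
  Position 21 ')': depth becomes 0
  Position 22 '(': depth becomes 1
  Position 23 '(': depth becomes 2
  Position 24 '(': depth becomes 3
  Position 25 ')': depth becomes 2
  Position 26 ')': depth becomes 1
  Position 27 ')': depth becomes 0
Maximum depth reached: 3

3


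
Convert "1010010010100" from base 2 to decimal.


Input: "1010010010100" in base 2
Positional expansion:
  Digit '1' (value 1) x 2^12 = 4096
  Digit '0' (value 0) x 2^11 = 0
  Digit '1' (value 1) x 2^10 = 1024
  Digit '0' (value 0) x 2^9 = 0
  Digit '0' (value 0) x 2^8 = 0
  Digit '1' (value 1) x 2^7 = 128
  Digit '0' (value 0) x 2^6 = 0
  Digit '0' (value 0) x 2^5 = 0
  Digit '1' (value 1) x 2^4 = 16
  Digit '0' (value 0) x 2^3 = 0
  Digit '1' (value 1) x 2^2 = 4
  Digit '0' (value 0) x 2^1 = 0
  Digit '0' (value 0) x 2^0 = 0
Sum = 5268

5268


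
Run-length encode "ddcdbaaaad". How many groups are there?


Input: ddcdbaaaad
Scanning for consecutive runs:
  Group 1: 'd' x 2 (positions 0-1)
  Group 2: 'c' x 1 (positions 2-2)
  Group 3: 'd' x 1 (positions 3-3)
  Group 4: 'b' x 1 (positions 4-4)
  Group 5: 'a' x 4 (positions 5-8)
  Group 6: 'd' x 1 (positions 9-9)
Total groups: 6

6


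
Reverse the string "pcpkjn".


Input: pcpkjn
Reading characters right to left:
  Position 5: 'n'
  Position 4: 'j'
  Position 3: 'k'
  Position 2: 'p'
  Position 1: 'c'
  Position 0: 'p'
Reversed: njkpcp

njkpcp


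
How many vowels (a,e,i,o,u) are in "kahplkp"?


Input: kahplkp
Checking each character:
  'k' at position 0: consonant
  'a' at position 1: vowel (running total: 1)
  'h' at position 2: consonant
  'p' at position 3: consonant
  'l' at position 4: consonant
  'k' at position 5: consonant
  'p' at position 6: consonant
Total vowels: 1

1


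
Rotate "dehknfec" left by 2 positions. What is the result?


Input: "dehknfec", rotate left by 2
First 2 characters: "de"
Remaining characters: "hknfec"
Concatenate remaining + first: "hknfec" + "de" = "hknfecde"

hknfecde


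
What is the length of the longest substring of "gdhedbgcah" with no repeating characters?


Input: "gdhedbgcah"
Sliding window (track last position of each char):
  Position 0 ('g'): window [0,0] length 1 -- new best
  Position 1 ('d'): window [0,1] length 2 -- new best
  Position 2 ('h'): window [0,2] length 3 -- new best
  Position 3 ('e'): window [0,3] length 4 -- new best
  Position 4 ('d'): repeat (last at 1), move window start to 2
  Position 4 ('d'): window [2,4] length 3
  Position 5 ('b'): window [2,5] length 4
  Position 6 ('g'): window [2,6] length 5 -- new best
  Position 7 ('c'): window [2,7] length 6 -- new best
  Position 8 ('a'): window [2,8] length 7 -- new best
  Position 9 ('h'): repeat (last at 2), move window start to 3
  Position 9 ('h'): window [3,9] length 7
Longest substring with no repeats: "hedbgca" with length 7

7


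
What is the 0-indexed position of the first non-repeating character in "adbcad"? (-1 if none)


Input: adbcad
Character frequencies:
  'a': 2
  'b': 1
  'c': 1
  'd': 2
Scanning left to right for freq == 1:
  Position 0 ('a'): freq=2, skip
  Position 1 ('d'): freq=2, skip
  Position 2 ('b'): unique! => answer = 2

2


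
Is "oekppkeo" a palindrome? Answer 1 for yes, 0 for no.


Input: oekppkeo
Reversed: oekppkeo
  Compare pos 0 ('o') with pos 7 ('o'): match
  Compare pos 1 ('e') with pos 6 ('e'): match
  Compare pos 2 ('k') with pos 5 ('k'): match
  Compare pos 3 ('p') with pos 4 ('p'): match
Result: palindrome

1


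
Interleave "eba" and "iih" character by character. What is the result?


Interleaving "eba" and "iih":
  Position 0: 'e' from first, 'i' from second => "ei"
  Position 1: 'b' from first, 'i' from second => "bi"
  Position 2: 'a' from first, 'h' from second => "ah"
Result: eibiah

eibiah


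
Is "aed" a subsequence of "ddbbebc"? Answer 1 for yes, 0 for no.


Check if "aed" is a subsequence of "ddbbebc"
Greedy scan:
  Position 0 ('d'): no match needed
  Position 1 ('d'): no match needed
  Position 2 ('b'): no match needed
  Position 3 ('b'): no match needed
  Position 4 ('e'): no match needed
  Position 5 ('b'): no match needed
  Position 6 ('c'): no match needed
Only matched 0/3 characters => not a subsequence

0


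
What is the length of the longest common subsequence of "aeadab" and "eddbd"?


LCS of "aeadab" and "eddbd"
DP table:
           e    d    d    b    d
      0    0    0    0    0    0
  a   0    0    0    0    0    0
  e   0    1    1    1    1    1
  a   0    1    1    1    1    1
  d   0    1    2    2    2    2
  a   0    1    2    2    2    2
  b   0    1    2    2    3    3
LCS length = dp[6][5] = 3

3


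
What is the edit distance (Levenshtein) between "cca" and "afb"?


Computing edit distance: "cca" -> "afb"
DP table:
           a    f    b
      0    1    2    3
  c   1    1    2    3
  c   2    2    2    3
  a   3    2    3    3
Edit distance = dp[3][3] = 3

3


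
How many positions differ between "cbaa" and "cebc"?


Comparing "cbaa" and "cebc" position by position:
  Position 0: 'c' vs 'c' => same
  Position 1: 'b' vs 'e' => DIFFER
  Position 2: 'a' vs 'b' => DIFFER
  Position 3: 'a' vs 'c' => DIFFER
Positions that differ: 3

3


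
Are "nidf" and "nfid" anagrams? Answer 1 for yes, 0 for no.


Strings: "nidf", "nfid"
Sorted first:  dfin
Sorted second: dfin
Sorted forms match => anagrams

1


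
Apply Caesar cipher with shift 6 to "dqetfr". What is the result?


Caesar cipher: shift "dqetfr" by 6
  'd' (pos 3) + 6 = pos 9 = 'j'
  'q' (pos 16) + 6 = pos 22 = 'w'
  'e' (pos 4) + 6 = pos 10 = 'k'
  't' (pos 19) + 6 = pos 25 = 'z'
  'f' (pos 5) + 6 = pos 11 = 'l'
  'r' (pos 17) + 6 = pos 23 = 'x'
Result: jwkzlx

jwkzlx


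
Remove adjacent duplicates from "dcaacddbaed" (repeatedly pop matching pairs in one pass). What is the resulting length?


Input: dcaacddbaed
Stack-based adjacent duplicate removal:
  Read 'd': push. Stack: d
  Read 'c': push. Stack: dc
  Read 'a': push. Stack: dca
  Read 'a': matches stack top 'a' => pop. Stack: dc
  Read 'c': matches stack top 'c' => pop. Stack: d
  Read 'd': matches stack top 'd' => pop. Stack: (empty)
  Read 'd': push. Stack: d
  Read 'b': push. Stack: db
  Read 'a': push. Stack: dba
  Read 'e': push. Stack: dbae
  Read 'd': push. Stack: dbaed
Final stack: "dbaed" (length 5)

5


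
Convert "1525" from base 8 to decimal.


Input: "1525" in base 8
Positional expansion:
  Digit '1' (value 1) x 8^3 = 512
  Digit '5' (value 5) x 8^2 = 320
  Digit '2' (value 2) x 8^1 = 16
  Digit '5' (value 5) x 8^0 = 5
Sum = 853

853


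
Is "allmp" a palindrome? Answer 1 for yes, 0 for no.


Input: allmp
Reversed: pmlla
  Compare pos 0 ('a') with pos 4 ('p'): MISMATCH
  Compare pos 1 ('l') with pos 3 ('m'): MISMATCH
Result: not a palindrome

0


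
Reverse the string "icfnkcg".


Input: icfnkcg
Reading characters right to left:
  Position 6: 'g'
  Position 5: 'c'
  Position 4: 'k'
  Position 3: 'n'
  Position 2: 'f'
  Position 1: 'c'
  Position 0: 'i'
Reversed: gcknfci

gcknfci


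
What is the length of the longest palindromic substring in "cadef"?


Input: "cadef"
Checking substrings for palindromes:
  No multi-char palindromic substrings found
Longest palindromic substring: "c" with length 1

1


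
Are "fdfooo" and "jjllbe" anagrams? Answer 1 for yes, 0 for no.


Strings: "fdfooo", "jjllbe"
Sorted first:  dffooo
Sorted second: bejjll
Differ at position 0: 'd' vs 'b' => not anagrams

0


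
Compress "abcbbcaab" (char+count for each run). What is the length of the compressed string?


Input: abcbbcaab
Runs:
  'a' x 1 => "a1"
  'b' x 1 => "b1"
  'c' x 1 => "c1"
  'b' x 2 => "b2"
  'c' x 1 => "c1"
  'a' x 2 => "a2"
  'b' x 1 => "b1"
Compressed: "a1b1c1b2c1a2b1"
Compressed length: 14

14


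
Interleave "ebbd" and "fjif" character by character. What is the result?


Interleaving "ebbd" and "fjif":
  Position 0: 'e' from first, 'f' from second => "ef"
  Position 1: 'b' from first, 'j' from second => "bj"
  Position 2: 'b' from first, 'i' from second => "bi"
  Position 3: 'd' from first, 'f' from second => "df"
Result: efbjbidf

efbjbidf


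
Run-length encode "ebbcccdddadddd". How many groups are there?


Input: ebbcccdddadddd
Scanning for consecutive runs:
  Group 1: 'e' x 1 (positions 0-0)
  Group 2: 'b' x 2 (positions 1-2)
  Group 3: 'c' x 3 (positions 3-5)
  Group 4: 'd' x 3 (positions 6-8)
  Group 5: 'a' x 1 (positions 9-9)
  Group 6: 'd' x 4 (positions 10-13)
Total groups: 6

6


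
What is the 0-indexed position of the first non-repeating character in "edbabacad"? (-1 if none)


Input: edbabacad
Character frequencies:
  'a': 3
  'b': 2
  'c': 1
  'd': 2
  'e': 1
Scanning left to right for freq == 1:
  Position 0 ('e'): unique! => answer = 0

0


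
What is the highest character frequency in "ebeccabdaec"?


Input: ebeccabdaec
Character counts:
  'a': 2
  'b': 2
  'c': 3
  'd': 1
  'e': 3
Maximum frequency: 3

3


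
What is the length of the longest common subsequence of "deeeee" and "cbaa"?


LCS of "deeeee" and "cbaa"
DP table:
           c    b    a    a
      0    0    0    0    0
  d   0    0    0    0    0
  e   0    0    0    0    0
  e   0    0    0    0    0
  e   0    0    0    0    0
  e   0    0    0    0    0
  e   0    0    0    0    0
LCS length = dp[6][4] = 0

0


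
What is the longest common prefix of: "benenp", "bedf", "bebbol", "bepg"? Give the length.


Words: benenp, bedf, bebbol, bepg
  Position 0: all 'b' => match
  Position 1: all 'e' => match
  Position 2: ('n', 'd', 'b', 'p') => mismatch, stop
LCP = "be" (length 2)

2


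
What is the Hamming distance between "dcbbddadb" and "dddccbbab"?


Comparing "dcbbddadb" and "dddccbbab" position by position:
  Position 0: 'd' vs 'd' => same
  Position 1: 'c' vs 'd' => differ
  Position 2: 'b' vs 'd' => differ
  Position 3: 'b' vs 'c' => differ
  Position 4: 'd' vs 'c' => differ
  Position 5: 'd' vs 'b' => differ
  Position 6: 'a' vs 'b' => differ
  Position 7: 'd' vs 'a' => differ
  Position 8: 'b' vs 'b' => same
Total differences (Hamming distance): 7

7


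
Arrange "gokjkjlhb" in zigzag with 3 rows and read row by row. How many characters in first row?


Zigzag "gokjkjlhb" into 3 rows:
Placing characters:
  'g' => row 0
  'o' => row 1
  'k' => row 2
  'j' => row 1
  'k' => row 0
  'j' => row 1
  'l' => row 2
  'h' => row 1
  'b' => row 0
Rows:
  Row 0: "gkb"
  Row 1: "ojjh"
  Row 2: "kl"
First row length: 3

3


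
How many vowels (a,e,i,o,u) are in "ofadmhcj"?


Input: ofadmhcj
Checking each character:
  'o' at position 0: vowel (running total: 1)
  'f' at position 1: consonant
  'a' at position 2: vowel (running total: 2)
  'd' at position 3: consonant
  'm' at position 4: consonant
  'h' at position 5: consonant
  'c' at position 6: consonant
  'j' at position 7: consonant
Total vowels: 2

2


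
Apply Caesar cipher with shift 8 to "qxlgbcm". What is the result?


Caesar cipher: shift "qxlgbcm" by 8
  'q' (pos 16) + 8 = pos 24 = 'y'
  'x' (pos 23) + 8 = pos 5 = 'f'
  'l' (pos 11) + 8 = pos 19 = 't'
  'g' (pos 6) + 8 = pos 14 = 'o'
  'b' (pos 1) + 8 = pos 9 = 'j'
  'c' (pos 2) + 8 = pos 10 = 'k'
  'm' (pos 12) + 8 = pos 20 = 'u'
Result: yftojku

yftojku


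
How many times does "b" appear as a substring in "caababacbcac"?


Searching for "b" in "caababacbcac"
Scanning each position:
  Position 0: "c" => no
  Position 1: "a" => no
  Position 2: "a" => no
  Position 3: "b" => MATCH
  Position 4: "a" => no
  Position 5: "b" => MATCH
  Position 6: "a" => no
  Position 7: "c" => no
  Position 8: "b" => MATCH
  Position 9: "c" => no
  Position 10: "a" => no
  Position 11: "c" => no
Total occurrences: 3

3


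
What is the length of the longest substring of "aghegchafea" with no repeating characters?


Input: "aghegchafea"
Sliding window (track last position of each char):
  Position 0 ('a'): window [0,0] length 1 -- new best
  Position 1 ('g'): window [0,1] length 2 -- new best
  Position 2 ('h'): window [0,2] length 3 -- new best
  Position 3 ('e'): window [0,3] length 4 -- new best
  Position 4 ('g'): repeat (last at 1), move window start to 2
  Position 4 ('g'): window [2,4] length 3
  Position 5 ('c'): window [2,5] length 4
  Position 6 ('h'): repeat (last at 2), move window start to 3
  Position 6 ('h'): window [3,6] length 4
  Position 7 ('a'): window [3,7] length 5 -- new best
  Position 8 ('f'): window [3,8] length 6 -- new best
  Position 9 ('e'): repeat (last at 3), move window start to 4
  Position 9 ('e'): window [4,9] length 6
  Position 10 ('a'): repeat (last at 7), move window start to 8
  Position 10 ('a'): window [8,10] length 3
Longest substring with no repeats: "egchaf" with length 6

6


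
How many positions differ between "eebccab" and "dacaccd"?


Comparing "eebccab" and "dacaccd" position by position:
  Position 0: 'e' vs 'd' => DIFFER
  Position 1: 'e' vs 'a' => DIFFER
  Position 2: 'b' vs 'c' => DIFFER
  Position 3: 'c' vs 'a' => DIFFER
  Position 4: 'c' vs 'c' => same
  Position 5: 'a' vs 'c' => DIFFER
  Position 6: 'b' vs 'd' => DIFFER
Positions that differ: 6

6


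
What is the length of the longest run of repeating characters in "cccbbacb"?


Input: "cccbbacb"
Scanning for longest run:
  Position 1 ('c'): continues run of 'c', length=2
  Position 2 ('c'): continues run of 'c', length=3
  Position 3 ('b'): new char, reset run to 1
  Position 4 ('b'): continues run of 'b', length=2
  Position 5 ('a'): new char, reset run to 1
  Position 6 ('c'): new char, reset run to 1
  Position 7 ('b'): new char, reset run to 1
Longest run: 'c' with length 3

3


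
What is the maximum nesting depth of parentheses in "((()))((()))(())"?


Input: "((()))((()))(())"
Tracking depth:
  Position 0 '(': depth becomes 1
  Position 1 '(': depth becomes 2
  Position 2 '(': depth becomes 3
  Position 3 ')': depth becomes 2
  Position 4 ')': depth becomes 1
  Position 5 ')': depth becomes 0
  Position 6 '(': depth becomes 1
  Position 7 '(': depth becomes 2
  Position 8 '(': depth becomes 3
  Position 9 ')': depth becomes 2
  Position 10 ')': depth becomes 1
  Position 11 ')': depth becomes 0
  Position 12 '(': depth becomes 1
  Position 13 '(': depth becomes 2
  Position 14 ')': depth becomes 1
  Position 15 ')': depth becomes 0
Maximum depth reached: 3

3


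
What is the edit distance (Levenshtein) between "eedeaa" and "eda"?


Computing edit distance: "eedeaa" -> "eda"
DP table:
           e    d    a
      0    1    2    3
  e   1    0    1    2
  e   2    1    1    2
  d   3    2    1    2
  e   4    3    2    2
  a   5    4    3    2
  a   6    5    4    3
Edit distance = dp[6][3] = 3

3


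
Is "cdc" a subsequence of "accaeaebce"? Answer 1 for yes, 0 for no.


Check if "cdc" is a subsequence of "accaeaebce"
Greedy scan:
  Position 0 ('a'): no match needed
  Position 1 ('c'): matches sub[0] = 'c'
  Position 2 ('c'): no match needed
  Position 3 ('a'): no match needed
  Position 4 ('e'): no match needed
  Position 5 ('a'): no match needed
  Position 6 ('e'): no match needed
  Position 7 ('b'): no match needed
  Position 8 ('c'): no match needed
  Position 9 ('e'): no match needed
Only matched 1/3 characters => not a subsequence

0


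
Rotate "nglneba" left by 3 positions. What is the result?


Input: "nglneba", rotate left by 3
First 3 characters: "ngl"
Remaining characters: "neba"
Concatenate remaining + first: "neba" + "ngl" = "nebangl"

nebangl


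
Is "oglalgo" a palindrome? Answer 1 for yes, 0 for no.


Input: oglalgo
Reversed: oglalgo
  Compare pos 0 ('o') with pos 6 ('o'): match
  Compare pos 1 ('g') with pos 5 ('g'): match
  Compare pos 2 ('l') with pos 4 ('l'): match
Result: palindrome

1


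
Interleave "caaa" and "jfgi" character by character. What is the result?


Interleaving "caaa" and "jfgi":
  Position 0: 'c' from first, 'j' from second => "cj"
  Position 1: 'a' from first, 'f' from second => "af"
  Position 2: 'a' from first, 'g' from second => "ag"
  Position 3: 'a' from first, 'i' from second => "ai"
Result: cjafagai

cjafagai


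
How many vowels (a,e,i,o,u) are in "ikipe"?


Input: ikipe
Checking each character:
  'i' at position 0: vowel (running total: 1)
  'k' at position 1: consonant
  'i' at position 2: vowel (running total: 2)
  'p' at position 3: consonant
  'e' at position 4: vowel (running total: 3)
Total vowels: 3

3


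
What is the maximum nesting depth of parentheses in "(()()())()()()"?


Input: "(()()())()()()"
Tracking depth:
  Position 0 '(': depth becomes 1
  Position 1 '(': depth becomes 2
  Position 2 ')': depth becomes 1
  Position 3 '(': depth becomes 2
  Position 4 ')': depth becomes 1
  Position 5 '(': depth becomes 2
  Position 6 ')': depth becomes 1
  Position 7 ')': depth becomes 0
  Position 8 '(': depth becomes 1
  Position 9 ')': depth becomes 0
  Position 10 '(': depth becomes 1
  Position 11 ')': depth becomes 0
  Position 12 '(': depth becomes 1
  Position 13 ')': depth becomes 0
Maximum depth reached: 2

2


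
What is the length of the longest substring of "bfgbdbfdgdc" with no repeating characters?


Input: "bfgbdbfdgdc"
Sliding window (track last position of each char):
  Position 0 ('b'): window [0,0] length 1 -- new best
  Position 1 ('f'): window [0,1] length 2 -- new best
  Position 2 ('g'): window [0,2] length 3 -- new best
  Position 3 ('b'): repeat (last at 0), move window start to 1
  Position 3 ('b'): window [1,3] length 3
  Position 4 ('d'): window [1,4] length 4 -- new best
  Position 5 ('b'): repeat (last at 3), move window start to 4
  Position 5 ('b'): window [4,5] length 2
  Position 6 ('f'): window [4,6] length 3
  Position 7 ('d'): repeat (last at 4), move window start to 5
  Position 7 ('d'): window [5,7] length 3
  Position 8 ('g'): window [5,8] length 4
  Position 9 ('d'): repeat (last at 7), move window start to 8
  Position 9 ('d'): window [8,9] length 2
  Position 10 ('c'): window [8,10] length 3
Longest substring with no repeats: "fgbd" with length 4

4


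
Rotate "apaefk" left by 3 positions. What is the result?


Input: "apaefk", rotate left by 3
First 3 characters: "apa"
Remaining characters: "efk"
Concatenate remaining + first: "efk" + "apa" = "efkapa"

efkapa


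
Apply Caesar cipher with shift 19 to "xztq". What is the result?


Caesar cipher: shift "xztq" by 19
  'x' (pos 23) + 19 = pos 16 = 'q'
  'z' (pos 25) + 19 = pos 18 = 's'
  't' (pos 19) + 19 = pos 12 = 'm'
  'q' (pos 16) + 19 = pos 9 = 'j'
Result: qsmj

qsmj


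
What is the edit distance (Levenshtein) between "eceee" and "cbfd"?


Computing edit distance: "eceee" -> "cbfd"
DP table:
           c    b    f    d
      0    1    2    3    4
  e   1    1    2    3    4
  c   2    1    2    3    4
  e   3    2    2    3    4
  e   4    3    3    3    4
  e   5    4    4    4    4
Edit distance = dp[5][4] = 4

4


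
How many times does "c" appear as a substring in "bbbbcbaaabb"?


Searching for "c" in "bbbbcbaaabb"
Scanning each position:
  Position 0: "b" => no
  Position 1: "b" => no
  Position 2: "b" => no
  Position 3: "b" => no
  Position 4: "c" => MATCH
  Position 5: "b" => no
  Position 6: "a" => no
  Position 7: "a" => no
  Position 8: "a" => no
  Position 9: "b" => no
  Position 10: "b" => no
Total occurrences: 1

1


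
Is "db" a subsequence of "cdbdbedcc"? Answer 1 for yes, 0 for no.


Check if "db" is a subsequence of "cdbdbedcc"
Greedy scan:
  Position 0 ('c'): no match needed
  Position 1 ('d'): matches sub[0] = 'd'
  Position 2 ('b'): matches sub[1] = 'b'
  Position 3 ('d'): no match needed
  Position 4 ('b'): no match needed
  Position 5 ('e'): no match needed
  Position 6 ('d'): no match needed
  Position 7 ('c'): no match needed
  Position 8 ('c'): no match needed
All 2 characters matched => is a subsequence

1


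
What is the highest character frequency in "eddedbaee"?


Input: eddedbaee
Character counts:
  'a': 1
  'b': 1
  'd': 3
  'e': 4
Maximum frequency: 4

4


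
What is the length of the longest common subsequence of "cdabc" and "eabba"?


LCS of "cdabc" and "eabba"
DP table:
           e    a    b    b    a
      0    0    0    0    0    0
  c   0    0    0    0    0    0
  d   0    0    0    0    0    0
  a   0    0    1    1    1    1
  b   0    0    1    2    2    2
  c   0    0    1    2    2    2
LCS length = dp[5][5] = 2

2


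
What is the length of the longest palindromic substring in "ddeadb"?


Input: "ddeadb"
Checking substrings for palindromes:
  [0:2] "dd" (len 2) => palindrome
Longest palindromic substring: "dd" with length 2

2
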